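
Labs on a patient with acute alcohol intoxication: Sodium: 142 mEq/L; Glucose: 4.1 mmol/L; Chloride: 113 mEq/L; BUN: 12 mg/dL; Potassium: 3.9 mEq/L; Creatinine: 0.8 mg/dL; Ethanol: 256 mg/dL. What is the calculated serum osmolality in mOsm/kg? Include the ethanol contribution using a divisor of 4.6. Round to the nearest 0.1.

348.0 mOsm/kg

Calculated osmolality = 2·Na + glucose + BUN/2.8 + ethanol/4.6
= 2·142 + 4.1 + 12/2.8 + 256/4.6
= 284 + 4.10 + 4.29 + 55.65
= 348.04 mOsm/kg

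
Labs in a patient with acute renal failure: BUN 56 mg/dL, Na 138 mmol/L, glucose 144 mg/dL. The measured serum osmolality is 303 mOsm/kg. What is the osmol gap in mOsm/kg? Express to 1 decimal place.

Calculated osmolality = 2·Na + glucose/18 + BUN/2.8
= 2·138 + 144/18 + 56/2.8
= 276 + 8 + 20
= 304 mOsm/kg ≈ 304.0 mOsm/kg
Osmolar gap = measured − calculated = 303 − 304.0 = -1.0 mOsm/kg

-1.0 mOsm/kg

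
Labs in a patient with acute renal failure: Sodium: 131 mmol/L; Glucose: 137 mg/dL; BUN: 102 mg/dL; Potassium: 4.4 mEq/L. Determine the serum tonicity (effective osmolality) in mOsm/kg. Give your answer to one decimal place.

Effective osmolality excludes urea (freely permeant across cell membranes):
2·Na + glucose/18
= 2·131 + 137/18
= 262 + 7.61
= 269.61 mOsm/kg

269.6 mOsm/kg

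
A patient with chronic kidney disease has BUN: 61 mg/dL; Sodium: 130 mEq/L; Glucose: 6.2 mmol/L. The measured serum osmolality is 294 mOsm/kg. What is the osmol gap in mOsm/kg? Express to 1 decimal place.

6.0 mOsm/kg

Calculated osmolality = 2·Na + glucose + BUN/2.8
= 2·130 + 6.2 + 61/2.8
= 260 + 6.20 + 21.79
= 287.99 mOsm/kg ≈ 288.0 mOsm/kg
Osmolar gap = measured − calculated = 294 − 288.0 = 6.0 mOsm/kg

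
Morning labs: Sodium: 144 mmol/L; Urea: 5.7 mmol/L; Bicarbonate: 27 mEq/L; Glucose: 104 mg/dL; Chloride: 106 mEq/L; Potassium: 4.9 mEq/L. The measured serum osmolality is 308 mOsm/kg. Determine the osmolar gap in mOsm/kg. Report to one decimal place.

Calculated osmolality = 2·Na + glucose/18 + urea
= 2·144 + 104/18 + 5.7
= 288 + 5.78 + 5.70
= 299.48 mOsm/kg ≈ 299.5 mOsm/kg
Osmolar gap = measured − calculated = 308 − 299.5 = 8.5 mOsm/kg

8.5 mOsm/kg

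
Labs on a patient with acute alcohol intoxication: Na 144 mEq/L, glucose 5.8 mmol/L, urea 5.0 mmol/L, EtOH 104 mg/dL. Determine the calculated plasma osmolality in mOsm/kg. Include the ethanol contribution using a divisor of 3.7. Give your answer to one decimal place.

Calculated osmolality = 2·Na + glucose + urea + ethanol/3.7
= 2·144 + 5.8 + 5 + 104/3.7
= 288 + 5.80 + 5 + 28.11
= 326.91 mOsm/kg

326.9 mOsm/kg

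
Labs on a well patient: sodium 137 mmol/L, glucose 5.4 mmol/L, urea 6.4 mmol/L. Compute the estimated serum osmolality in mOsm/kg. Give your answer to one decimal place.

Calculated osmolality = 2·Na + glucose + urea
= 2·137 + 5.4 + 6.4
= 274 + 5.40 + 6.40
= 285.8 mOsm/kg

285.8 mOsm/kg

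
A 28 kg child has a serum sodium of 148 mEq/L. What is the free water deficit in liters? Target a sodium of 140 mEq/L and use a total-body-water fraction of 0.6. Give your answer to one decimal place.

TBW = 0.6 · 28 = 16.8 L
Free water deficit = TBW · (Na/140 − 1)
= 16.8 · (148/140 − 1)
= 16.8 · 0.0571
= 0.96 L

1.0 L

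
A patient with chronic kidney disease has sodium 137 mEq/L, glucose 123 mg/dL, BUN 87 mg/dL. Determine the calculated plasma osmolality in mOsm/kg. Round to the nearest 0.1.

Calculated osmolality = 2·Na + glucose/18 + BUN/2.8
= 2·137 + 123/18 + 87/2.8
= 274 + 6.83 + 31.07
= 311.9 mOsm/kg

311.9 mOsm/kg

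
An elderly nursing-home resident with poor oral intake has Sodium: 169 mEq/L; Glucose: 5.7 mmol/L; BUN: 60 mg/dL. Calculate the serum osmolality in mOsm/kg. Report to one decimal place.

365.1 mOsm/kg

Calculated osmolality = 2·Na + glucose + BUN/2.8
= 2·169 + 5.7 + 60/2.8
= 338 + 5.70 + 21.43
= 365.13 mOsm/kg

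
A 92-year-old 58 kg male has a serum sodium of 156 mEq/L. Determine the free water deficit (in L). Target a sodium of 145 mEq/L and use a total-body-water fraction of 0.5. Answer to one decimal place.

2.2 L

TBW = 0.5 · 58 = 29 L
Free water deficit = TBW · (Na/145 − 1)
= 29 · (156/145 − 1)
= 29 · 0.0759
= 2.2 L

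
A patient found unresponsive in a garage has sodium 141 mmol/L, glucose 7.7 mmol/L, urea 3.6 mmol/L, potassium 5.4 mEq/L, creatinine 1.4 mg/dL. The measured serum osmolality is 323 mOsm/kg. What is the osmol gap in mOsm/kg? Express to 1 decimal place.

29.7 mOsm/kg

Calculated osmolality = 2·Na + glucose + urea
= 2·141 + 7.7 + 3.6
= 282 + 7.70 + 3.60
= 293.3 mOsm/kg ≈ 293.3 mOsm/kg
Osmolar gap = measured − calculated = 323 − 293.3 = 29.7 mOsm/kg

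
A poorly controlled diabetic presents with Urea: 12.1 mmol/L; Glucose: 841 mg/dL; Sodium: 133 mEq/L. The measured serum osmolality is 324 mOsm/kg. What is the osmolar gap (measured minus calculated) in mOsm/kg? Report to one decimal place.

Calculated osmolality = 2·Na + glucose/18 + urea
= 2·133 + 841/18 + 12.1
= 266 + 46.72 + 12.10
= 324.82 mOsm/kg ≈ 324.8 mOsm/kg
Osmolar gap = measured − calculated = 324 − 324.8 = -0.8 mOsm/kg

-0.8 mOsm/kg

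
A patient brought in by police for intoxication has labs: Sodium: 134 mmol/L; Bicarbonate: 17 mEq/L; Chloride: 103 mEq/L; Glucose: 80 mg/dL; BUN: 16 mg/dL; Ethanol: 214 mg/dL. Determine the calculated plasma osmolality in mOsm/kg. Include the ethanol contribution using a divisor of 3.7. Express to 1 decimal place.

336.0 mOsm/kg

Calculated osmolality = 2·Na + glucose/18 + BUN/2.8 + ethanol/3.7
= 2·134 + 80/18 + 16/2.8 + 214/3.7
= 268 + 4.44 + 5.71 + 57.84
= 335.99 mOsm/kg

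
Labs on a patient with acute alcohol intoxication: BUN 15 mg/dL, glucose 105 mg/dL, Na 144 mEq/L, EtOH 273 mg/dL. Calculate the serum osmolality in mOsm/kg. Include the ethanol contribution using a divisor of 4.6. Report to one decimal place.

Calculated osmolality = 2·Na + glucose/18 + BUN/2.8 + ethanol/4.6
= 2·144 + 105/18 + 15/2.8 + 273/4.6
= 288 + 5.83 + 5.36 + 59.35
= 358.54 mOsm/kg

358.5 mOsm/kg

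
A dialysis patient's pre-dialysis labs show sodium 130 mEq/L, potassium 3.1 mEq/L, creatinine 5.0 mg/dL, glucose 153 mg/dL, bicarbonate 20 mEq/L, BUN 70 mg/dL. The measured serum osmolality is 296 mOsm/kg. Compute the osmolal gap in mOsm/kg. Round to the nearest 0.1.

Calculated osmolality = 2·Na + glucose/18 + BUN/2.8
= 2·130 + 153/18 + 70/2.8
= 260 + 8.50 + 25
= 293.5 mOsm/kg ≈ 293.5 mOsm/kg
Osmolar gap = measured − calculated = 296 − 293.5 = 2.5 mOsm/kg

2.5 mOsm/kg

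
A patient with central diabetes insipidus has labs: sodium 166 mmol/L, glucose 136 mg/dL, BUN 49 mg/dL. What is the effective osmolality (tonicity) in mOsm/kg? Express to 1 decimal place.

339.6 mOsm/kg

Effective osmolality excludes urea (freely permeant across cell membranes):
2·Na + glucose/18
= 2·166 + 136/18
= 332 + 7.56
= 339.56 mOsm/kg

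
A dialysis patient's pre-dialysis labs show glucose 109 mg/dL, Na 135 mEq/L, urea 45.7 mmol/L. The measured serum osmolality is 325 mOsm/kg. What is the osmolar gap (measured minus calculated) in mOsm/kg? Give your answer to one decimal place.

Calculated osmolality = 2·Na + glucose/18 + urea
= 2·135 + 109/18 + 45.7
= 270 + 6.06 + 45.70
= 321.76 mOsm/kg ≈ 321.8 mOsm/kg
Osmolar gap = measured − calculated = 325 − 321.8 = 3.2 mOsm/kg

3.2 mOsm/kg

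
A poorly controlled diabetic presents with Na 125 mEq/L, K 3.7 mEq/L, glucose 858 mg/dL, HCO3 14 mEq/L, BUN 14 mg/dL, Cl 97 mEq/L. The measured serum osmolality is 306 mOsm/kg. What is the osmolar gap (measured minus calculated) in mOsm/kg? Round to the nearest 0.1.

Calculated osmolality = 2·Na + glucose/18 + BUN/2.8
= 2·125 + 858/18 + 14/2.8
= 250 + 47.67 + 5
= 302.67 mOsm/kg ≈ 302.7 mOsm/kg
Osmolar gap = measured − calculated = 306 − 302.7 = 3.3 mOsm/kg

3.3 mOsm/kg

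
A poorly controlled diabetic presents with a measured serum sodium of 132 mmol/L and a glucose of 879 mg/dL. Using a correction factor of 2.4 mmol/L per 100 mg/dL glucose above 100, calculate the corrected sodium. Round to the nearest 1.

151 mmol/L

Corrected Na = measured Na + 2.4 · (glucose − 100)/100
= 132 + 2.4 · (879 − 100)/100
= 132 + 18.7
= 150.7 mmol/L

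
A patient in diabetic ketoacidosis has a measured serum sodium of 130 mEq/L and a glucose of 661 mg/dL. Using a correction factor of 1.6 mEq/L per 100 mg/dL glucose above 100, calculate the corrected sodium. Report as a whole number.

Corrected Na = measured Na + 1.6 · (glucose − 100)/100
= 130 + 1.6 · (661 − 100)/100
= 130 + 9
= 139 mEq/L

139 mEq/L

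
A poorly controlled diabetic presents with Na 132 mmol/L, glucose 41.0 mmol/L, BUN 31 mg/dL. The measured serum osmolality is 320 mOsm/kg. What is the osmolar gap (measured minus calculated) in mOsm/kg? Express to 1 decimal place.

3.9 mOsm/kg

Calculated osmolality = 2·Na + glucose + BUN/2.8
= 2·132 + 41 + 31/2.8
= 264 + 41 + 11.07
= 316.07 mOsm/kg ≈ 316.1 mOsm/kg
Osmolar gap = measured − calculated = 320 − 316.1 = 3.9 mOsm/kg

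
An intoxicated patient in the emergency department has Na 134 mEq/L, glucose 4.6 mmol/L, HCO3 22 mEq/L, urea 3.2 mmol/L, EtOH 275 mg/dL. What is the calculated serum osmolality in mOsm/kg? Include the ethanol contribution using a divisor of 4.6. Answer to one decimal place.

Calculated osmolality = 2·Na + glucose + urea + ethanol/4.6
= 2·134 + 4.6 + 3.2 + 275/4.6
= 268 + 4.60 + 3.20 + 59.78
= 335.58 mOsm/kg

335.6 mOsm/kg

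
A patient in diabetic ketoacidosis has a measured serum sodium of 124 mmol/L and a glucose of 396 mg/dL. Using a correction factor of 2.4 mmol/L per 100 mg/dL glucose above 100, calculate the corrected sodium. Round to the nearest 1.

131 mmol/L

Corrected Na = measured Na + 2.4 · (glucose − 100)/100
= 124 + 2.4 · (396 − 100)/100
= 124 + 7.1
= 131.1 mmol/L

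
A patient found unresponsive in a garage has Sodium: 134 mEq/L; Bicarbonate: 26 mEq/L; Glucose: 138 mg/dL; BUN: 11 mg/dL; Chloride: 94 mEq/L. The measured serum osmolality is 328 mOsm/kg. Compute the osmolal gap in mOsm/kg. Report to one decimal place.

Calculated osmolality = 2·Na + glucose/18 + BUN/2.8
= 2·134 + 138/18 + 11/2.8
= 268 + 7.67 + 3.93
= 279.6 mOsm/kg ≈ 279.6 mOsm/kg
Osmolar gap = measured − calculated = 328 − 279.6 = 48.4 mOsm/kg

48.4 mOsm/kg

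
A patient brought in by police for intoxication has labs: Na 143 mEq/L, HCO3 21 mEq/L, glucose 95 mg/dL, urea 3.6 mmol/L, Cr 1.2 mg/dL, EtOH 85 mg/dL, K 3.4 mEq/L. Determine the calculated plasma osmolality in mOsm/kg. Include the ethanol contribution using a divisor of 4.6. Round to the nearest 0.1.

Calculated osmolality = 2·Na + glucose/18 + urea + ethanol/4.6
= 2·143 + 95/18 + 3.6 + 85/4.6
= 286 + 5.28 + 3.60 + 18.48
= 313.36 mOsm/kg

313.4 mOsm/kg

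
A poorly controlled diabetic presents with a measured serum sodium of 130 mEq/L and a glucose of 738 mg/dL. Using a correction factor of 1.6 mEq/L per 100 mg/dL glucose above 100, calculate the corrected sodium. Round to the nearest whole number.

Corrected Na = measured Na + 1.6 · (glucose − 100)/100
= 130 + 1.6 · (738 − 100)/100
= 130 + 10.2
= 140.2 mEq/L

140 mEq/L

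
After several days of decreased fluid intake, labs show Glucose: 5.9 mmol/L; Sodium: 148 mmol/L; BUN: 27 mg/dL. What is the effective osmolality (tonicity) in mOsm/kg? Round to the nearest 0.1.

301.9 mOsm/kg

Effective osmolality excludes urea (freely permeant across cell membranes):
2·Na + glucose
= 2·148 + 5.9
= 296 + 5.9
= 301.9 mOsm/kg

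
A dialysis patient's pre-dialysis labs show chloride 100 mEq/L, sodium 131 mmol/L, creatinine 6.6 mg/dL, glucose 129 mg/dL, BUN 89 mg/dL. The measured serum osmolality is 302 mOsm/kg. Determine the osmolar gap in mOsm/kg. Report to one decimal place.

Calculated osmolality = 2·Na + glucose/18 + BUN/2.8
= 2·131 + 129/18 + 89/2.8
= 262 + 7.17 + 31.79
= 300.96 mOsm/kg ≈ 301.0 mOsm/kg
Osmolar gap = measured − calculated = 302 − 301.0 = 1.0 mOsm/kg

1.0 mOsm/kg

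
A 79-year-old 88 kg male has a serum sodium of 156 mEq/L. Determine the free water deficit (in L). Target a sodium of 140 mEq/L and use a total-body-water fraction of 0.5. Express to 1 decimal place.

TBW = 0.5 · 88 = 44 L
Free water deficit = TBW · (Na/140 − 1)
= 44 · (156/140 − 1)
= 44 · 0.1143
= 5.03 L

5.0 L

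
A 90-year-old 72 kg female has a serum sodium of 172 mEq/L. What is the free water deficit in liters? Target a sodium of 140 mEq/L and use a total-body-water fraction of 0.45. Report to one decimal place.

TBW = 0.45 · 72 = 32.4 L
Free water deficit = TBW · (Na/140 − 1)
= 32.4 · (172/140 − 1)
= 32.4 · 0.2286
= 7.41 L

7.4 L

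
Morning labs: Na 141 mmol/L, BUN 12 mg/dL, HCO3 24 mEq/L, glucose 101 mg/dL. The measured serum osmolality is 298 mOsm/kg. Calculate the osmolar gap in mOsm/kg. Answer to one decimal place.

Calculated osmolality = 2·Na + glucose/18 + BUN/2.8
= 2·141 + 101/18 + 12/2.8
= 282 + 5.61 + 4.29
= 291.9 mOsm/kg ≈ 291.9 mOsm/kg
Osmolar gap = measured − calculated = 298 − 291.9 = 6.1 mOsm/kg

6.1 mOsm/kg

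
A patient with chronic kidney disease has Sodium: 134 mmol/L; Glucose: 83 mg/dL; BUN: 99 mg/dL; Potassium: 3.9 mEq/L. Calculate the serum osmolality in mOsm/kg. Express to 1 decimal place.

308.0 mOsm/kg

Calculated osmolality = 2·Na + glucose/18 + BUN/2.8
= 2·134 + 83/18 + 99/2.8
= 268 + 4.61 + 35.36
= 307.97 mOsm/kg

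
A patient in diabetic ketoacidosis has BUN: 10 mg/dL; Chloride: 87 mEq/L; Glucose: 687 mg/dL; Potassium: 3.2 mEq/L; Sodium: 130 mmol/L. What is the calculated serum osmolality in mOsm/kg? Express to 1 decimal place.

301.7 mOsm/kg

Calculated osmolality = 2·Na + glucose/18 + BUN/2.8
= 2·130 + 687/18 + 10/2.8
= 260 + 38.17 + 3.57
= 301.74 mOsm/kg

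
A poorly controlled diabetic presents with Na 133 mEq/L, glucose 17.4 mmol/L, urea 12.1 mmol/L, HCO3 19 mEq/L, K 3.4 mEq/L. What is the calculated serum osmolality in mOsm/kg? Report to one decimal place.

Calculated osmolality = 2·Na + glucose + urea
= 2·133 + 17.4 + 12.1
= 266 + 17.40 + 12.10
= 295.5 mOsm/kg

295.5 mOsm/kg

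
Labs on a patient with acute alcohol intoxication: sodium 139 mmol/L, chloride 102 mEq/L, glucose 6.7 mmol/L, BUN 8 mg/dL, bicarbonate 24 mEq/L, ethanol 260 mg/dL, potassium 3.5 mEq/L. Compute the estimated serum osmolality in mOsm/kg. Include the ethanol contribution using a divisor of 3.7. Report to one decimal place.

Calculated osmolality = 2·Na + glucose + BUN/2.8 + ethanol/3.7
= 2·139 + 6.7 + 8/2.8 + 260/3.7
= 278 + 6.70 + 2.86 + 70.27
= 357.83 mOsm/kg

357.8 mOsm/kg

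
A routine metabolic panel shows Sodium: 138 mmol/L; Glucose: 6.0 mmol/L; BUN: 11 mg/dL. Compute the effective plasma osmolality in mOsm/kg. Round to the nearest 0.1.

Effective osmolality excludes urea (freely permeant across cell membranes):
2·Na + glucose
= 2·138 + 6
= 276 + 6
= 282 mOsm/kg

282.0 mOsm/kg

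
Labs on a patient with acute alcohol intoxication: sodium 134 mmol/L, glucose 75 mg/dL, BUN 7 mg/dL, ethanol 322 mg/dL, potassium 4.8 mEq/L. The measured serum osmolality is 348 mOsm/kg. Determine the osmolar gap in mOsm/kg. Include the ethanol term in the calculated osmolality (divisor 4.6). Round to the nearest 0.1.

Calculated osmolality = 2·Na + glucose/18 + BUN/2.8 + ethanol/4.6
= 2·134 + 75/18 + 7/2.8 + 322/4.6
= 268 + 4.17 + 2.50 + 70
= 344.67 mOsm/kg ≈ 344.7 mOsm/kg
Osmolar gap = measured − calculated = 348 − 344.7 = 3.3 mOsm/kg

3.3 mOsm/kg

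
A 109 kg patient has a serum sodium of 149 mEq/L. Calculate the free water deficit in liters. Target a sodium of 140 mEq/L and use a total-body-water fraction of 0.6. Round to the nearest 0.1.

TBW = 0.6 · 109 = 65.4 L
Free water deficit = TBW · (Na/140 − 1)
= 65.4 · (149/140 − 1)
= 65.4 · 0.0643
= 4.21 L

4.2 L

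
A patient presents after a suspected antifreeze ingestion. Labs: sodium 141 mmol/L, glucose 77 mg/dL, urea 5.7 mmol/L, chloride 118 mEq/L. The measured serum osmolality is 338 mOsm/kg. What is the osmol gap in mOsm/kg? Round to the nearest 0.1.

Calculated osmolality = 2·Na + glucose/18 + urea
= 2·141 + 77/18 + 5.7
= 282 + 4.28 + 5.70
= 291.98 mOsm/kg ≈ 292.0 mOsm/kg
Osmolar gap = measured − calculated = 338 − 292.0 = 46.0 mOsm/kg

46.0 mOsm/kg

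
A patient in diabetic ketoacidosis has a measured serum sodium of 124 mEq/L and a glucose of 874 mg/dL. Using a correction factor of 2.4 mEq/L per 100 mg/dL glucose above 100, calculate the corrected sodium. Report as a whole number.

143 mEq/L

Corrected Na = measured Na + 2.4 · (glucose − 100)/100
= 124 + 2.4 · (874 − 100)/100
= 124 + 18.6
= 142.6 mEq/L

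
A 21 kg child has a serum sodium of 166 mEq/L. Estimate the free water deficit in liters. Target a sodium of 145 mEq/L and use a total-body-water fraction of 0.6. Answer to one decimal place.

1.8 L

TBW = 0.6 · 21 = 12.6 L
Free water deficit = TBW · (Na/145 − 1)
= 12.6 · (166/145 − 1)
= 12.6 · 0.1448
= 1.82 L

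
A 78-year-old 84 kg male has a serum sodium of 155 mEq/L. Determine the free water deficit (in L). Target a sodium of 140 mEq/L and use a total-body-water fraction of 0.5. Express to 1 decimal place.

4.5 L

TBW = 0.5 · 84 = 42 L
Free water deficit = TBW · (Na/140 − 1)
= 42 · (155/140 − 1)
= 42 · 0.1071
= 4.5 L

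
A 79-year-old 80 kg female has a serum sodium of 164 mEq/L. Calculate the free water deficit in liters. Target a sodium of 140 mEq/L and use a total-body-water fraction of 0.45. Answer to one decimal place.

6.2 L

TBW = 0.45 · 80 = 36 L
Free water deficit = TBW · (Na/140 − 1)
= 36 · (164/140 − 1)
= 36 · 0.1714
= 6.17 L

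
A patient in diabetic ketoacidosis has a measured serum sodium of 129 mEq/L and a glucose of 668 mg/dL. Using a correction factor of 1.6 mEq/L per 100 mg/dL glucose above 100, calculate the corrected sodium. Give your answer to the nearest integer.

138 mEq/L

Corrected Na = measured Na + 1.6 · (glucose − 100)/100
= 129 + 1.6 · (668 − 100)/100
= 129 + 9.1
= 138.1 mEq/L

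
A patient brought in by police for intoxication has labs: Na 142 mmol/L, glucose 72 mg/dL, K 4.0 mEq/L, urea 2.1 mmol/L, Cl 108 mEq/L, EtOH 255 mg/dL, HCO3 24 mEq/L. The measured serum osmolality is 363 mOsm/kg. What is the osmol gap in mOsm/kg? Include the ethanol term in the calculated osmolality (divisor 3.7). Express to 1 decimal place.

4.0 mOsm/kg

Calculated osmolality = 2·Na + glucose/18 + urea + ethanol/3.7
= 2·142 + 72/18 + 2.1 + 255/3.7
= 284 + 4 + 2.10 + 68.92
= 359.02 mOsm/kg ≈ 359.0 mOsm/kg
Osmolar gap = measured − calculated = 363 − 359.0 = 4.0 mOsm/kg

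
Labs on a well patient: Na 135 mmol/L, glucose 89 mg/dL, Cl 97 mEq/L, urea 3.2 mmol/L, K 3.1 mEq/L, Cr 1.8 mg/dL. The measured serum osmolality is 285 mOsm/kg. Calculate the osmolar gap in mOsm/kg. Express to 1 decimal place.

Calculated osmolality = 2·Na + glucose/18 + urea
= 2·135 + 89/18 + 3.2
= 270 + 4.94 + 3.20
= 278.14 mOsm/kg ≈ 278.1 mOsm/kg
Osmolar gap = measured − calculated = 285 − 278.1 = 6.9 mOsm/kg

6.9 mOsm/kg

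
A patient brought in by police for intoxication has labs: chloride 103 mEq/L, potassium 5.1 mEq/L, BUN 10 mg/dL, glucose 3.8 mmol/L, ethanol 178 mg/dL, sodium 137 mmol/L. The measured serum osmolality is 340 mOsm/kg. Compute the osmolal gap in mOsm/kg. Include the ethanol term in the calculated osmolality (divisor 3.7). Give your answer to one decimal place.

10.5 mOsm/kg

Calculated osmolality = 2·Na + glucose + BUN/2.8 + ethanol/3.7
= 2·137 + 3.8 + 10/2.8 + 178/3.7
= 274 + 3.80 + 3.57 + 48.11
= 329.48 mOsm/kg ≈ 329.5 mOsm/kg
Osmolar gap = measured − calculated = 340 − 329.5 = 10.5 mOsm/kg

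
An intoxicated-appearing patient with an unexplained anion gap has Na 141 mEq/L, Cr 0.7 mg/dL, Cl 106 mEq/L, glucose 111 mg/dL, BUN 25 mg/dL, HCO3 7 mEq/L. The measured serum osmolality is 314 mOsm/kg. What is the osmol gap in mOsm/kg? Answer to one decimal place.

Calculated osmolality = 2·Na + glucose/18 + BUN/2.8
= 2·141 + 111/18 + 25/2.8
= 282 + 6.17 + 8.93
= 297.1 mOsm/kg ≈ 297.1 mOsm/kg
Osmolar gap = measured − calculated = 314 − 297.1 = 16.9 mOsm/kg

16.9 mOsm/kg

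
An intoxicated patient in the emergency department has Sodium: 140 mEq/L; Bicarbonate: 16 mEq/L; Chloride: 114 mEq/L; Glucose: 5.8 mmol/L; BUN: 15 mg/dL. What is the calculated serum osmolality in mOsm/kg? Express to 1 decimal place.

Calculated osmolality = 2·Na + glucose + BUN/2.8
= 2·140 + 5.8 + 15/2.8
= 280 + 5.80 + 5.36
= 291.16 mOsm/kg

291.2 mOsm/kg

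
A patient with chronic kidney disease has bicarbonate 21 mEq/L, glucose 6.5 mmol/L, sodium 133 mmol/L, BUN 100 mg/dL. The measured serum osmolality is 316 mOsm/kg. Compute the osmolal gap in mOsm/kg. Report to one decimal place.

Calculated osmolality = 2·Na + glucose + BUN/2.8
= 2·133 + 6.5 + 100/2.8
= 266 + 6.50 + 35.71
= 308.21 mOsm/kg ≈ 308.2 mOsm/kg
Osmolar gap = measured − calculated = 316 − 308.2 = 7.8 mOsm/kg

7.8 mOsm/kg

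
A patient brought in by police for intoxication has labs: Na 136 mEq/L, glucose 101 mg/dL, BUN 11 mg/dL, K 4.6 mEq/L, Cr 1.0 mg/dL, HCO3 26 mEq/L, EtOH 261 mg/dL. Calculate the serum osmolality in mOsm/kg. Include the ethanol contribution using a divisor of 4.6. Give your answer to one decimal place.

338.3 mOsm/kg

Calculated osmolality = 2·Na + glucose/18 + BUN/2.8 + ethanol/4.6
= 2·136 + 101/18 + 11/2.8 + 261/4.6
= 272 + 5.61 + 3.93 + 56.74
= 338.28 mOsm/kg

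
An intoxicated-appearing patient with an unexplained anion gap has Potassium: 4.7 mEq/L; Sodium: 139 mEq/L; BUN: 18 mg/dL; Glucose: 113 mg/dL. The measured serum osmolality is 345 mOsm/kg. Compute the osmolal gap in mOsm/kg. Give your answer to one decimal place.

54.3 mOsm/kg

Calculated osmolality = 2·Na + glucose/18 + BUN/2.8
= 2·139 + 113/18 + 18/2.8
= 278 + 6.28 + 6.43
= 290.71 mOsm/kg ≈ 290.7 mOsm/kg
Osmolar gap = measured − calculated = 345 − 290.7 = 54.3 mOsm/kg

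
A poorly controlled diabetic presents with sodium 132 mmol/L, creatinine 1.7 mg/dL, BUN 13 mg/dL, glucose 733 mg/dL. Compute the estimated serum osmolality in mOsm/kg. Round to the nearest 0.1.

Calculated osmolality = 2·Na + glucose/18 + BUN/2.8
= 2·132 + 733/18 + 13/2.8
= 264 + 40.72 + 4.64
= 309.36 mOsm/kg

309.4 mOsm/kg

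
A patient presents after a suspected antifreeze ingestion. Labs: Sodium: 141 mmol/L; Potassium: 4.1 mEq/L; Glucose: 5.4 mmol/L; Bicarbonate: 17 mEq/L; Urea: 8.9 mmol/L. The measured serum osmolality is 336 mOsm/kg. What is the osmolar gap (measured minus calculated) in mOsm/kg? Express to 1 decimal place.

39.7 mOsm/kg

Calculated osmolality = 2·Na + glucose + urea
= 2·141 + 5.4 + 8.9
= 282 + 5.40 + 8.90
= 296.3 mOsm/kg ≈ 296.3 mOsm/kg
Osmolar gap = measured − calculated = 336 − 296.3 = 39.7 mOsm/kg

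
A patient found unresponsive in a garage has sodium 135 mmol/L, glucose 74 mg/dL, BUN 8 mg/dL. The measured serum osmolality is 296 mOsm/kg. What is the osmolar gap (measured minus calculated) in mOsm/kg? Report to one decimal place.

Calculated osmolality = 2·Na + glucose/18 + BUN/2.8
= 2·135 + 74/18 + 8/2.8
= 270 + 4.11 + 2.86
= 276.97 mOsm/kg ≈ 277.0 mOsm/kg
Osmolar gap = measured − calculated = 296 − 277.0 = 19.0 mOsm/kg

19.0 mOsm/kg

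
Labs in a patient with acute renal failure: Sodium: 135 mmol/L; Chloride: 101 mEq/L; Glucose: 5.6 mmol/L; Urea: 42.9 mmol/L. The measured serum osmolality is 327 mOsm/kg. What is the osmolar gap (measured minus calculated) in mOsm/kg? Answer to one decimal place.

Calculated osmolality = 2·Na + glucose + urea
= 2·135 + 5.6 + 42.9
= 270 + 5.60 + 42.90
= 318.5 mOsm/kg ≈ 318.5 mOsm/kg
Osmolar gap = measured − calculated = 327 − 318.5 = 8.5 mOsm/kg

8.5 mOsm/kg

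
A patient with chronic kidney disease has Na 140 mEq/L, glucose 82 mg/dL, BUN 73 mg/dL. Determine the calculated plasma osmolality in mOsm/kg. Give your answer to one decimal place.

310.6 mOsm/kg

Calculated osmolality = 2·Na + glucose/18 + BUN/2.8
= 2·140 + 82/18 + 73/2.8
= 280 + 4.56 + 26.07
= 310.63 mOsm/kg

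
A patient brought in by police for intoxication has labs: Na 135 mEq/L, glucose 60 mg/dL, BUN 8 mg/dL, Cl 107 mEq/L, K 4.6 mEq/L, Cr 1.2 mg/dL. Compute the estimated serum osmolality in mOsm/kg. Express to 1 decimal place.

276.2 mOsm/kg

Calculated osmolality = 2·Na + glucose/18 + BUN/2.8
= 2·135 + 60/18 + 8/2.8
= 270 + 3.33 + 2.86
= 276.19 mOsm/kg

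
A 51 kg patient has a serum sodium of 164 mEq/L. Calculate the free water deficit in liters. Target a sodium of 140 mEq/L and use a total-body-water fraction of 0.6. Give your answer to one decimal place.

TBW = 0.6 · 51 = 30.6 L
Free water deficit = TBW · (Na/140 − 1)
= 30.6 · (164/140 − 1)
= 30.6 · 0.1714
= 5.24 L

5.2 L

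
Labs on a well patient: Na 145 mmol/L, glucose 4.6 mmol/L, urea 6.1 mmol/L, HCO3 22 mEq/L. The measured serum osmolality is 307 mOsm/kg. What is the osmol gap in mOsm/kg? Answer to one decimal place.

Calculated osmolality = 2·Na + glucose + urea
= 2·145 + 4.6 + 6.1
= 290 + 4.60 + 6.10
= 300.7 mOsm/kg ≈ 300.7 mOsm/kg
Osmolar gap = measured − calculated = 307 − 300.7 = 6.3 mOsm/kg

6.3 mOsm/kg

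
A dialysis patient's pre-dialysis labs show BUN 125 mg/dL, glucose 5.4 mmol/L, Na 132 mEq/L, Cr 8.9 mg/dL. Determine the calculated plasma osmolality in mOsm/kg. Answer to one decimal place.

Calculated osmolality = 2·Na + glucose + BUN/2.8
= 2·132 + 5.4 + 125/2.8
= 264 + 5.40 + 44.64
= 314.04 mOsm/kg

314.0 mOsm/kg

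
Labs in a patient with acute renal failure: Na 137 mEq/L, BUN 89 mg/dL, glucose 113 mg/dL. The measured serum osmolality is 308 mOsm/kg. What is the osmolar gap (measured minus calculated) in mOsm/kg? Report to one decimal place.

Calculated osmolality = 2·Na + glucose/18 + BUN/2.8
= 2·137 + 113/18 + 89/2.8
= 274 + 6.28 + 31.79
= 312.07 mOsm/kg ≈ 312.1 mOsm/kg
Osmolar gap = measured − calculated = 308 − 312.1 = -4.1 mOsm/kg

-4.1 mOsm/kg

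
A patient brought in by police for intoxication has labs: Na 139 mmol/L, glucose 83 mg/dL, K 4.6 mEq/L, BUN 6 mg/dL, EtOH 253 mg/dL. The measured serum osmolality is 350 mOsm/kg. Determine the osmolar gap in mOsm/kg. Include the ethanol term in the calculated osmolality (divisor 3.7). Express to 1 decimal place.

Calculated osmolality = 2·Na + glucose/18 + BUN/2.8 + ethanol/3.7
= 2·139 + 83/18 + 6/2.8 + 253/3.7
= 278 + 4.61 + 2.14 + 68.38
= 353.13 mOsm/kg ≈ 353.1 mOsm/kg
Osmolar gap = measured − calculated = 350 − 353.1 = -3.1 mOsm/kg

-3.1 mOsm/kg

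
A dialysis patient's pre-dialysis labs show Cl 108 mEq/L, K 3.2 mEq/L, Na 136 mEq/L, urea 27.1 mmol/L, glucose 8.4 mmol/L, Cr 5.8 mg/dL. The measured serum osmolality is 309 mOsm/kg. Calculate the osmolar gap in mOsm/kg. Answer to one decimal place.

Calculated osmolality = 2·Na + glucose + urea
= 2·136 + 8.4 + 27.1
= 272 + 8.40 + 27.10
= 307.5 mOsm/kg ≈ 307.5 mOsm/kg
Osmolar gap = measured − calculated = 309 − 307.5 = 1.5 mOsm/kg

1.5 mOsm/kg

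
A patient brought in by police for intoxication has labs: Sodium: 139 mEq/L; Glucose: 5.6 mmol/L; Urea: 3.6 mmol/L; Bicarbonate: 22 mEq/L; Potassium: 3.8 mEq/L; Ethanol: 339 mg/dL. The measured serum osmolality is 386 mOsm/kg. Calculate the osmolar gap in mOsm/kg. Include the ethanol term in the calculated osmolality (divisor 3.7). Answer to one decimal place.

7.2 mOsm/kg

Calculated osmolality = 2·Na + glucose + urea + ethanol/3.7
= 2·139 + 5.6 + 3.6 + 339/3.7
= 278 + 5.60 + 3.60 + 91.62
= 378.82 mOsm/kg ≈ 378.8 mOsm/kg
Osmolar gap = measured − calculated = 386 − 378.8 = 7.2 mOsm/kg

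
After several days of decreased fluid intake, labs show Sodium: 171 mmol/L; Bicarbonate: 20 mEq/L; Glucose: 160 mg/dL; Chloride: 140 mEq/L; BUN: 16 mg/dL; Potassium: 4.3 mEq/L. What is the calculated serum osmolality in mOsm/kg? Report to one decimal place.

Calculated osmolality = 2·Na + glucose/18 + BUN/2.8
= 2·171 + 160/18 + 16/2.8
= 342 + 8.89 + 5.71
= 356.6 mOsm/kg

356.6 mOsm/kg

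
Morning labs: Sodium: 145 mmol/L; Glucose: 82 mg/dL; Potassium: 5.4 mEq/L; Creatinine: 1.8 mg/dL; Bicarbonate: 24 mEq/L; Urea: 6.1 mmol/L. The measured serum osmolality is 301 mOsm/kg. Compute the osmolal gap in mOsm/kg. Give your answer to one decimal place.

Calculated osmolality = 2·Na + glucose/18 + urea
= 2·145 + 82/18 + 6.1
= 290 + 4.56 + 6.10
= 300.66 mOsm/kg ≈ 300.7 mOsm/kg
Osmolar gap = measured − calculated = 301 − 300.7 = 0.3 mOsm/kg

0.3 mOsm/kg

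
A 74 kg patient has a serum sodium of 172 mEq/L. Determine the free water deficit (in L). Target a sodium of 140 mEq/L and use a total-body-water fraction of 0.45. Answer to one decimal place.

7.6 L

TBW = 0.45 · 74 = 33.3 L
Free water deficit = TBW · (Na/140 − 1)
= 33.3 · (172/140 − 1)
= 33.3 · 0.2286
= 7.61 L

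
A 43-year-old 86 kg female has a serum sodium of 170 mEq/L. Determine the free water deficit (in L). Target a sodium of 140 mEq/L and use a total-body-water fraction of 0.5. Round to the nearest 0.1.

TBW = 0.5 · 86 = 43 L
Free water deficit = TBW · (Na/140 − 1)
= 43 · (170/140 − 1)
= 43 · 0.2143
= 9.21 L

9.2 L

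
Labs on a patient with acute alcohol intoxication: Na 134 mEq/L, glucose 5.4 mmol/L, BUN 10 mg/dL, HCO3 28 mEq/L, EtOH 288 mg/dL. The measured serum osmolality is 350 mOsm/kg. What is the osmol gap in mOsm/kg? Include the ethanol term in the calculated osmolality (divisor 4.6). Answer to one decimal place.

Calculated osmolality = 2·Na + glucose + BUN/2.8 + ethanol/4.6
= 2·134 + 5.4 + 10/2.8 + 288/4.6
= 268 + 5.40 + 3.57 + 62.61
= 339.58 mOsm/kg ≈ 339.6 mOsm/kg
Osmolar gap = measured − calculated = 350 − 339.6 = 10.4 mOsm/kg

10.4 mOsm/kg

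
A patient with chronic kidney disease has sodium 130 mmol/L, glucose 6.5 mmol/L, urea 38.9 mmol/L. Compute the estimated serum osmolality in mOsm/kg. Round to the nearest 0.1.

Calculated osmolality = 2·Na + glucose + urea
= 2·130 + 6.5 + 38.9
= 260 + 6.50 + 38.90
= 305.4 mOsm/kg

305.4 mOsm/kg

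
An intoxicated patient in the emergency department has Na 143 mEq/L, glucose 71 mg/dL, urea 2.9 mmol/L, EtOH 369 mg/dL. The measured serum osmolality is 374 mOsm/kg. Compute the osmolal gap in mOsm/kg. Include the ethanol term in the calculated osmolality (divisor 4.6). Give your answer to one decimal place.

Calculated osmolality = 2·Na + glucose/18 + urea + ethanol/4.6
= 2·143 + 71/18 + 2.9 + 369/4.6
= 286 + 3.94 + 2.90 + 80.22
= 373.06 mOsm/kg ≈ 373.1 mOsm/kg
Osmolar gap = measured − calculated = 374 − 373.1 = 0.9 mOsm/kg

0.9 mOsm/kg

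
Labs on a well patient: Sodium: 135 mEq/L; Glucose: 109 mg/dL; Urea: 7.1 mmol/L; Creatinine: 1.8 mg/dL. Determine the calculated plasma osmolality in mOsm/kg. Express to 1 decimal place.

283.2 mOsm/kg

Calculated osmolality = 2·Na + glucose/18 + urea
= 2·135 + 109/18 + 7.1
= 270 + 6.06 + 7.10
= 283.16 mOsm/kg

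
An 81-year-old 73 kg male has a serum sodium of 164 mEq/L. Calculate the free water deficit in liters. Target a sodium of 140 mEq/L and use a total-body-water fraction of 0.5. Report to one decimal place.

6.3 L

TBW = 0.5 · 73 = 36.5 L
Free water deficit = TBW · (Na/140 − 1)
= 36.5 · (164/140 − 1)
= 36.5 · 0.1714
= 6.26 L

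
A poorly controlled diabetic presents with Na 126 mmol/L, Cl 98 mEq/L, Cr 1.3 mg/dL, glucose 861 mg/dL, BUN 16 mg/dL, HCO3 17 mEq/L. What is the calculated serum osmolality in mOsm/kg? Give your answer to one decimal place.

305.5 mOsm/kg

Calculated osmolality = 2·Na + glucose/18 + BUN/2.8
= 2·126 + 861/18 + 16/2.8
= 252 + 47.83 + 5.71
= 305.54 mOsm/kg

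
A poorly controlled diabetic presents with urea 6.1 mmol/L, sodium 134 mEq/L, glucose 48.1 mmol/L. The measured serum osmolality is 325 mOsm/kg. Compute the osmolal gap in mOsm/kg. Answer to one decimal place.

2.8 mOsm/kg

Calculated osmolality = 2·Na + glucose + urea
= 2·134 + 48.1 + 6.1
= 268 + 48.10 + 6.10
= 322.2 mOsm/kg ≈ 322.2 mOsm/kg
Osmolar gap = measured − calculated = 325 − 322.2 = 2.8 mOsm/kg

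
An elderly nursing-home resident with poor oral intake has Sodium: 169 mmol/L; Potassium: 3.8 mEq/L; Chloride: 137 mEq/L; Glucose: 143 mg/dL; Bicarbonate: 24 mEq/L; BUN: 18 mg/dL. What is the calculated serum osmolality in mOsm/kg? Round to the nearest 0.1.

Calculated osmolality = 2·Na + glucose/18 + BUN/2.8
= 2·169 + 143/18 + 18/2.8
= 338 + 7.94 + 6.43
= 352.37 mOsm/kg

352.4 mOsm/kg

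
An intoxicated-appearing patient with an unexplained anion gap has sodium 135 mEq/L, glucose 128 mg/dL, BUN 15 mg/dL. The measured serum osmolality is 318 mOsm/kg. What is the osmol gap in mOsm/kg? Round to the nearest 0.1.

Calculated osmolality = 2·Na + glucose/18 + BUN/2.8
= 2·135 + 128/18 + 15/2.8
= 270 + 7.11 + 5.36
= 282.47 mOsm/kg ≈ 282.5 mOsm/kg
Osmolar gap = measured − calculated = 318 − 282.5 = 35.5 mOsm/kg

35.5 mOsm/kg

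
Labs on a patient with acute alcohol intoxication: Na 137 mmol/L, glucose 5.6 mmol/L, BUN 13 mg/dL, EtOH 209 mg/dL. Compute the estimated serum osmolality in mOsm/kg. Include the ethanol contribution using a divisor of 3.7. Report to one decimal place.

340.7 mOsm/kg

Calculated osmolality = 2·Na + glucose + BUN/2.8 + ethanol/3.7
= 2·137 + 5.6 + 13/2.8 + 209/3.7
= 274 + 5.60 + 4.64 + 56.49
= 340.73 mOsm/kg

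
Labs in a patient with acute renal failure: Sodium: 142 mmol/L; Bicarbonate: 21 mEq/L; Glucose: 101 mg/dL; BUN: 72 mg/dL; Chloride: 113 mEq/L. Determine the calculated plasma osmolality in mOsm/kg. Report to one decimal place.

315.3 mOsm/kg

Calculated osmolality = 2·Na + glucose/18 + BUN/2.8
= 2·142 + 101/18 + 72/2.8
= 284 + 5.61 + 25.71
= 315.32 mOsm/kg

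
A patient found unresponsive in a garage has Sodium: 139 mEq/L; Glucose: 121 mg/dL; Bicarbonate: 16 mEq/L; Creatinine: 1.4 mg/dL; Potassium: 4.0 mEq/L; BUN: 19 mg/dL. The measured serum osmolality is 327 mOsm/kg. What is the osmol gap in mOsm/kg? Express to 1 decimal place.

Calculated osmolality = 2·Na + glucose/18 + BUN/2.8
= 2·139 + 121/18 + 19/2.8
= 278 + 6.72 + 6.79
= 291.51 mOsm/kg ≈ 291.5 mOsm/kg
Osmolar gap = measured − calculated = 327 − 291.5 = 35.5 mOsm/kg

35.5 mOsm/kg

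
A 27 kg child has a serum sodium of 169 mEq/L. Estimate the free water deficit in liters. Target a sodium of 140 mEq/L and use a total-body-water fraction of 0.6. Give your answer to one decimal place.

TBW = 0.6 · 27 = 16.2 L
Free water deficit = TBW · (Na/140 − 1)
= 16.2 · (169/140 − 1)
= 16.2 · 0.2071
= 3.36 L

3.4 L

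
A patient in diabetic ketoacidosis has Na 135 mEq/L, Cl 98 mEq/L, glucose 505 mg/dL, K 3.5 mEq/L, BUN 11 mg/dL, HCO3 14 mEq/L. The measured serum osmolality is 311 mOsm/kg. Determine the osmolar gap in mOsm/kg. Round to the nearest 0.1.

Calculated osmolality = 2·Na + glucose/18 + BUN/2.8
= 2·135 + 505/18 + 11/2.8
= 270 + 28.06 + 3.93
= 301.99 mOsm/kg ≈ 302.0 mOsm/kg
Osmolar gap = measured − calculated = 311 − 302.0 = 9.0 mOsm/kg

9.0 mOsm/kg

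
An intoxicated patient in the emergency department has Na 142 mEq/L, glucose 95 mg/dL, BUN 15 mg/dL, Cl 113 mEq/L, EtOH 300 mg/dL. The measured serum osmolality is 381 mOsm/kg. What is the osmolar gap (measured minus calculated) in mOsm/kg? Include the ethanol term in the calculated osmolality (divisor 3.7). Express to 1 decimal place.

5.3 mOsm/kg

Calculated osmolality = 2·Na + glucose/18 + BUN/2.8 + ethanol/3.7
= 2·142 + 95/18 + 15/2.8 + 300/3.7
= 284 + 5.28 + 5.36 + 81.08
= 375.72 mOsm/kg ≈ 375.7 mOsm/kg
Osmolar gap = measured − calculated = 381 − 375.7 = 5.3 mOsm/kg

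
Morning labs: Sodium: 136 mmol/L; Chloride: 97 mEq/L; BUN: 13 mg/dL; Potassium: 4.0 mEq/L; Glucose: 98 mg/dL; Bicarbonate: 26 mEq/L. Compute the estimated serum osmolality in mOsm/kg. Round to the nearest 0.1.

Calculated osmolality = 2·Na + glucose/18 + BUN/2.8
= 2·136 + 98/18 + 13/2.8
= 272 + 5.44 + 4.64
= 282.08 mOsm/kg

282.1 mOsm/kg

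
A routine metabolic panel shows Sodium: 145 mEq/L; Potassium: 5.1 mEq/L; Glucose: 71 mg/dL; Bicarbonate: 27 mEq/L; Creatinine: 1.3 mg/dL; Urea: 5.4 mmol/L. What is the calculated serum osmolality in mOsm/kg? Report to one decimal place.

Calculated osmolality = 2·Na + glucose/18 + urea
= 2·145 + 71/18 + 5.4
= 290 + 3.94 + 5.40
= 299.34 mOsm/kg

299.3 mOsm/kg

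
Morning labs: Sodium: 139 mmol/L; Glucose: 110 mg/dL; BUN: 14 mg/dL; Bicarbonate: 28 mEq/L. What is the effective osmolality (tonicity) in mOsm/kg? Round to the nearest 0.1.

Effective osmolality excludes urea (freely permeant across cell membranes):
2·Na + glucose/18
= 2·139 + 110/18
= 278 + 6.11
= 284.11 mOsm/kg

284.1 mOsm/kg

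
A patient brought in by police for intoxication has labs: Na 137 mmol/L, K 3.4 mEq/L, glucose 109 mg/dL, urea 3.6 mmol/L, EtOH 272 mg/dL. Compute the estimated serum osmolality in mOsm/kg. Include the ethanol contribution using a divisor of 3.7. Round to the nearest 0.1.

Calculated osmolality = 2·Na + glucose/18 + urea + ethanol/3.7
= 2·137 + 109/18 + 3.6 + 272/3.7
= 274 + 6.06 + 3.60 + 73.51
= 357.17 mOsm/kg

357.2 mOsm/kg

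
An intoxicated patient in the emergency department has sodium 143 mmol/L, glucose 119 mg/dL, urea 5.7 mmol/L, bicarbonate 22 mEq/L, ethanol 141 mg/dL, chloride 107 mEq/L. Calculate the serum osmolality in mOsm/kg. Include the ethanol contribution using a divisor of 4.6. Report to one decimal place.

329.0 mOsm/kg

Calculated osmolality = 2·Na + glucose/18 + urea + ethanol/4.6
= 2·143 + 119/18 + 5.7 + 141/4.6
= 286 + 6.61 + 5.70 + 30.65
= 328.96 mOsm/kg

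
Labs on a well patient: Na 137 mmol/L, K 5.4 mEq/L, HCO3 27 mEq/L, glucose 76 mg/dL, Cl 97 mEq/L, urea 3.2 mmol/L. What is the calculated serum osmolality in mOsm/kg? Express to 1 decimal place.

Calculated osmolality = 2·Na + glucose/18 + urea
= 2·137 + 76/18 + 3.2
= 274 + 4.22 + 3.20
= 281.42 mOsm/kg

281.4 mOsm/kg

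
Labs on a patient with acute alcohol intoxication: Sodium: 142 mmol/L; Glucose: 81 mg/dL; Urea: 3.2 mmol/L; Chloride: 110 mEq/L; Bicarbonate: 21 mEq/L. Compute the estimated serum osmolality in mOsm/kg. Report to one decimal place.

291.7 mOsm/kg

Calculated osmolality = 2·Na + glucose/18 + urea
= 2·142 + 81/18 + 3.2
= 284 + 4.50 + 3.20
= 291.7 mOsm/kg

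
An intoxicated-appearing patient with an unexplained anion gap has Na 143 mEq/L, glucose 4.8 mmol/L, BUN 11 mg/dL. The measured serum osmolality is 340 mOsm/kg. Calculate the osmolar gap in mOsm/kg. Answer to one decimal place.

45.3 mOsm/kg

Calculated osmolality = 2·Na + glucose + BUN/2.8
= 2·143 + 4.8 + 11/2.8
= 286 + 4.80 + 3.93
= 294.73 mOsm/kg ≈ 294.7 mOsm/kg
Osmolar gap = measured − calculated = 340 − 294.7 = 45.3 mOsm/kg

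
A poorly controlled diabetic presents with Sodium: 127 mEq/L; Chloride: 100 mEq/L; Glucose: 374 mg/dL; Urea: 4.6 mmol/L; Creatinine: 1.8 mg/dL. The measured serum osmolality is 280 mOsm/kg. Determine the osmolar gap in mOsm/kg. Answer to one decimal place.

Calculated osmolality = 2·Na + glucose/18 + urea
= 2·127 + 374/18 + 4.6
= 254 + 20.78 + 4.60
= 279.38 mOsm/kg ≈ 279.4 mOsm/kg
Osmolar gap = measured − calculated = 280 − 279.4 = 0.6 mOsm/kg

0.6 mOsm/kg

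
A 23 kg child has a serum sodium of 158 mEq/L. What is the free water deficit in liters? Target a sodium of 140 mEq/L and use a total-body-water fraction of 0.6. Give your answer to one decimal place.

1.8 L

TBW = 0.6 · 23 = 13.8 L
Free water deficit = TBW · (Na/140 − 1)
= 13.8 · (158/140 − 1)
= 13.8 · 0.1286
= 1.77 L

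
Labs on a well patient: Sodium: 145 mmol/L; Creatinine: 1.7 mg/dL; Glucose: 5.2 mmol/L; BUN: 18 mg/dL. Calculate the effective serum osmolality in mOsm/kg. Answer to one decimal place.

295.2 mOsm/kg

Effective osmolality excludes urea (freely permeant across cell membranes):
2·Na + glucose
= 2·145 + 5.2
= 290 + 5.2
= 295.2 mOsm/kg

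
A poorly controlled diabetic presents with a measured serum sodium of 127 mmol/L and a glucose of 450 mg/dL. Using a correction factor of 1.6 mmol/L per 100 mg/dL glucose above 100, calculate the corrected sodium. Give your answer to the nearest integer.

133 mmol/L

Corrected Na = measured Na + 1.6 · (glucose − 100)/100
= 127 + 1.6 · (450 − 100)/100
= 127 + 5.6
= 132.6 mmol/L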